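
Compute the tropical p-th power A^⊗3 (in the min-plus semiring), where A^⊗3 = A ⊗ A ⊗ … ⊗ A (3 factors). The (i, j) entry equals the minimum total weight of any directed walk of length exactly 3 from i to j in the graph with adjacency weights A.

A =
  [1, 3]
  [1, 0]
A^⊗3 =
  [3, 3]
  [1, 0]

Each entry (A^⊗3)_ij equals the minimum over all length-3 walks i = v_0 → v_1 → … → v_3 = j of Σ_t A[v_t][v_{t+1}]. For example, for (i, j) = (0, 1) we minimise over 4 possible intermediate vertex sequences; the minimum is 3, attained along the walk 0 → 1 → 1 → 1.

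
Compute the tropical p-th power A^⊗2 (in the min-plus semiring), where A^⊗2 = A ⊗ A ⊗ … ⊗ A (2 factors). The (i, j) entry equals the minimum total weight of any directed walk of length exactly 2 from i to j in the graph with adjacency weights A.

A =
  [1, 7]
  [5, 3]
A^⊗2 =
  [2, 8]
  [6, 6]

Each entry (A^⊗2)_ij equals the minimum over all length-2 walks i = v_0 → v_1 → … → v_2 = j of Σ_t A[v_t][v_{t+1}]. For example, for (i, j) = (0, 1) we minimise over 2 possible intermediate vertex sequences; the minimum is 8, attained along the walk 0 → 0 → 1.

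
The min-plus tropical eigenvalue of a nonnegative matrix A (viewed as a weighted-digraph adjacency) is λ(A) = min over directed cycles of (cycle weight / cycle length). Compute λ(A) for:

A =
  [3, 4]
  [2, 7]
λ(A) = 3

Enumerate directed cycles and compute their means (weight / length). Sample:
  cycle 0 → 0: weight = 3, length = 1, mean = 3/1 ≈ 3.000
  cycle 1 → 1: weight = 7, length = 1, mean = 7/1 ≈ 7.000
  cycle 0 → 1 → 0: weight = 6, length = 2, mean = 6/2 ≈ 3.000
  cycle 1 → 0 → 1: weight = 6, length = 2, mean = 6/2 ≈ 3.000
Minimum mean = 3.000, attained e.g. along the cycle 0 → 0 with weight 3 and length 1. So λ(A) = 3/1 = 3.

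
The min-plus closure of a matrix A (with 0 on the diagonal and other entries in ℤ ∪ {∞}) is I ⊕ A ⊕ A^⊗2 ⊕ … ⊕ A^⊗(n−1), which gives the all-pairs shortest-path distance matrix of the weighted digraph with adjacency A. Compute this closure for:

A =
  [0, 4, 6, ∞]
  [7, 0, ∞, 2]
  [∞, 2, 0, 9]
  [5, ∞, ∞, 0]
Closure =
  [0, 4, 6, 6]
  [7, 0, 13, 2]
  [9, 2, 0, 4]
  [5, 9, 11, 0]

This is the Floyd-Warshall all-pairs shortest-path computation. For each intermediate vertex k = 0, 1, …, 3, update dist[i][j] ← min(dist[i][j], dist[i][k] + dist[k][j]). The final matrix gives, for each (i, j), the minimum total weight of any directed path from i to j (possibly empty when i = j).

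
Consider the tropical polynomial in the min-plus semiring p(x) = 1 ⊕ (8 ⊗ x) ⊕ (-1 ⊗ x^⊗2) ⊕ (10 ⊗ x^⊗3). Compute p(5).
p(5) = 1

A tropical monomial a ⊗ x^⊗i evaluates to a + i · x. Evaluating each term at x = 5:
  Term 0 contributes 1 + 0 · 5 = 1
  Term 1 contributes 8 + 1 · 5 = 13
  Term 2 contributes -1 + 2 · 5 = 9
  Term 3 contributes 10 + 3 · 5 = 25
p(5) = ⊕ of these = min[1, 13, 9, 25] = 1.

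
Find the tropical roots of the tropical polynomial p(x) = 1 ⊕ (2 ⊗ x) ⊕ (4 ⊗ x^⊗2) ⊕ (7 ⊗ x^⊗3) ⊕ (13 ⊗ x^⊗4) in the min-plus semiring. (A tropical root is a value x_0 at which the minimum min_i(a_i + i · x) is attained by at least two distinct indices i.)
Roots: {-6, -3, -2, -1}

Each tropical root is a break point of the lower envelope of the lines y = a_i + i · x (there are 5 lines, with slopes 0, 1, ..., 4). Only the lines that attain the minimum somewhere contribute to roots; other lines are dominated. Here the surviving (envelope) indices are i = 4, i = 3, i = 2, i = 1, i = 0.
Intersections between consecutive envelope lines give the roots: for adjacent envelope indices i < j the intersection is x = (a_i − a_j) / (j − i). Reading off the sorted break points: {-6, -3, -2, -1}.
Verification: at each break x_0, at least two indices attain the minimum of min_i(a_i + i · x_0).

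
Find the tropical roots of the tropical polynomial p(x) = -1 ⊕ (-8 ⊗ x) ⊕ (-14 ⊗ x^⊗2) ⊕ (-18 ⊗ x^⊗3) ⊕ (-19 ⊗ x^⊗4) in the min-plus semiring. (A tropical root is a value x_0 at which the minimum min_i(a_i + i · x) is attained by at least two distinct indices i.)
Roots: {1, 4, 6, 7}

Each tropical root is a break point of the lower envelope of the lines y = a_i + i · x (there are 5 lines, with slopes 0, 1, ..., 4). Only the lines that attain the minimum somewhere contribute to roots; other lines are dominated. Here the surviving (envelope) indices are i = 4, i = 3, i = 2, i = 1, i = 0.
Intersections between consecutive envelope lines give the roots: for adjacent envelope indices i < j the intersection is x = (a_i − a_j) / (j − i). Reading off the sorted break points: {1, 4, 6, 7}.
Verification: at each break x_0, at least two indices attain the minimum of min_i(a_i + i · x_0).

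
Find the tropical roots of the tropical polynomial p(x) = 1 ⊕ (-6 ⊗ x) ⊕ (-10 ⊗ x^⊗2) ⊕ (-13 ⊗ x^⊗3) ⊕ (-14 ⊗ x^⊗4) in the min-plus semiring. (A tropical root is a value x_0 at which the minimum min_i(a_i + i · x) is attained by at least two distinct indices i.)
Roots: {1, 3, 4, 7}

Each tropical root is a break point of the lower envelope of the lines y = a_i + i · x (there are 5 lines, with slopes 0, 1, ..., 4). Only the lines that attain the minimum somewhere contribute to roots; other lines are dominated. Here the surviving (envelope) indices are i = 4, i = 3, i = 2, i = 1, i = 0.
Intersections between consecutive envelope lines give the roots: for adjacent envelope indices i < j the intersection is x = (a_i − a_j) / (j − i). Reading off the sorted break points: {1, 3, 4, 7}.
Verification: at each break x_0, at least two indices attain the minimum of min_i(a_i + i · x_0).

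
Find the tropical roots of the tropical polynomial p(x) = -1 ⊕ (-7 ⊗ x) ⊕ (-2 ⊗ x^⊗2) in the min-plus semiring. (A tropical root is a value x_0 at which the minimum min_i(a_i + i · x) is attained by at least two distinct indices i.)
Roots: {-5, 6}

Each tropical root is a break point of the lower envelope of the lines y = a_i + i · x (there are 3 lines, with slopes 0, 1, ..., 2). Only the lines that attain the minimum somewhere contribute to roots; other lines are dominated. Here the surviving (envelope) indices are i = 2, i = 1, i = 0.
Intersections between consecutive envelope lines give the roots: for adjacent envelope indices i < j the intersection is x = (a_i − a_j) / (j − i). Reading off the sorted break points: {-5, 6}.
Verification: at each break x_0, at least two indices attain the minimum of min_i(a_i + i · x_0).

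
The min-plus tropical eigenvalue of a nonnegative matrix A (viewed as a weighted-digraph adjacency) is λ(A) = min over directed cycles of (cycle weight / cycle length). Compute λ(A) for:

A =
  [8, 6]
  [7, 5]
λ(A) = 5

Enumerate directed cycles and compute their means (weight / length). Sample:
  cycle 0 → 0: weight = 8, length = 1, mean = 8/1 ≈ 8.000
  cycle 1 → 1: weight = 5, length = 1, mean = 5/1 ≈ 5.000
  cycle 0 → 1 → 0: weight = 13, length = 2, mean = 13/2 ≈ 6.500
  cycle 1 → 0 → 1: weight = 13, length = 2, mean = 13/2 ≈ 6.500
Minimum mean = 5.000, attained e.g. along the cycle 1 → 1 with weight 5 and length 1. So λ(A) = 5/1 = 5.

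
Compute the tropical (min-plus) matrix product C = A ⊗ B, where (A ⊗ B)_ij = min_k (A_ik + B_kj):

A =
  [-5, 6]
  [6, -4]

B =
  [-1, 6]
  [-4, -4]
A ⊗ B =
  [-6, 1]
  [-8, -8]

Apply the min-plus product entry-by-entry:
  C[0][0] = min over k of (A[0][0] + B[0][0] = -5 + -1 = -6, A[0][1] + B[1][0] = 6 + -4 = 2) = -6 (attained at k = 0)
  C[0][1] = min over k of (A[0][0] + B[0][1] = -5 + 6 = 1, A[0][1] + B[1][1] = 6 + -4 = 2) = 1 (attained at k = 0)
  C[1][0] = min over k of (A[1][0] + B[0][0] = 6 + -1 = 5, A[1][1] + B[1][0] = -4 + -4 = -8) = -8 (attained at k = 1)
  C[1][1] = min over k of (A[1][0] + B[0][1] = 6 + 6 = 12, A[1][1] + B[1][1] = -4 + -4 = -8) = -8 (attained at k = 1)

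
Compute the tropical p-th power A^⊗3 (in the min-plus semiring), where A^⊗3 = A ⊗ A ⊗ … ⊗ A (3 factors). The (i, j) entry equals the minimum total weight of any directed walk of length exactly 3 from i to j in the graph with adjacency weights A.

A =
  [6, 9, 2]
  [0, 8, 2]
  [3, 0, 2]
A^⊗3 =
  [2, 4, 4]
  [2, 2, 4]
  [2, 2, 2]

Each entry (A^⊗3)_ij equals the minimum over all length-3 walks i = v_0 → v_1 → … → v_3 = j of Σ_t A[v_t][v_{t+1}]. For example, for (i, j) = (0, 2) we minimise over 9 possible intermediate vertex sequences; the minimum is 4, attained along the walk 0 → 2 → 1 → 2.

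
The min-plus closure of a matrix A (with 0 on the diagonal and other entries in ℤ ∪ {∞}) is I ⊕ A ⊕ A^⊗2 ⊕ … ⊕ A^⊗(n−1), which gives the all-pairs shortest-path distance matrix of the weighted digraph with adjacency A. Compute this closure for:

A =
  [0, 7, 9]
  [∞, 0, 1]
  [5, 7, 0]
Closure =
  [0, 7, 8]
  [6, 0, 1]
  [5, 7, 0]

This is the Floyd-Warshall all-pairs shortest-path computation. For each intermediate vertex k = 0, 1, …, 2, update dist[i][j] ← min(dist[i][j], dist[i][k] + dist[k][j]). The final matrix gives, for each (i, j), the minimum total weight of any directed path from i to j (possibly empty when i = j).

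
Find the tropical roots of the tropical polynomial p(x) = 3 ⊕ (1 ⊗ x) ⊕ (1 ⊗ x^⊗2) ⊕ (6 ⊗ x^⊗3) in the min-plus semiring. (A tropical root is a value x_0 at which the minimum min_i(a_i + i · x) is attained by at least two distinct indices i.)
Roots: {-5, 0, 2}

Each tropical root is a break point of the lower envelope of the lines y = a_i + i · x (there are 4 lines, with slopes 0, 1, ..., 3). Only the lines that attain the minimum somewhere contribute to roots; other lines are dominated. Here the surviving (envelope) indices are i = 3, i = 2, i = 1, i = 0.
Intersections between consecutive envelope lines give the roots: for adjacent envelope indices i < j the intersection is x = (a_i − a_j) / (j − i). Reading off the sorted break points: {-5, 0, 2}.
Verification: at each break x_0, at least two indices attain the minimum of min_i(a_i + i · x_0).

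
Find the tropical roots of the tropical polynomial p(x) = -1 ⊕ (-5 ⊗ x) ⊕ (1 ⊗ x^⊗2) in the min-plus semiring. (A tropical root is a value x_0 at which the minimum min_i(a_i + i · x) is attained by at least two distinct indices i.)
Roots: {-6, 4}

Each tropical root is a break point of the lower envelope of the lines y = a_i + i · x (there are 3 lines, with slopes 0, 1, ..., 2). Only the lines that attain the minimum somewhere contribute to roots; other lines are dominated. Here the surviving (envelope) indices are i = 2, i = 1, i = 0.
Intersections between consecutive envelope lines give the roots: for adjacent envelope indices i < j the intersection is x = (a_i − a_j) / (j − i). Reading off the sorted break points: {-6, 4}.
Verification: at each break x_0, at least two indices attain the minimum of min_i(a_i + i · x_0).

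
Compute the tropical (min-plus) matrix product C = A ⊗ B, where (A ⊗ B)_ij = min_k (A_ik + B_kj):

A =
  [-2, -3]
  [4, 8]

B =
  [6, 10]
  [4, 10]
A ⊗ B =
  [1, 7]
  [10, 14]

Apply the min-plus product entry-by-entry:
  C[0][0] = min over k of (A[0][0] + B[0][0] = -2 + 6 = 4, A[0][1] + B[1][0] = -3 + 4 = 1) = 1 (attained at k = 1)
  C[0][1] = min over k of (A[0][0] + B[0][1] = -2 + 10 = 8, A[0][1] + B[1][1] = -3 + 10 = 7) = 7 (attained at k = 1)
  C[1][0] = min over k of (A[1][0] + B[0][0] = 4 + 6 = 10, A[1][1] + B[1][0] = 8 + 4 = 12) = 10 (attained at k = 0)
  C[1][1] = min over k of (A[1][0] + B[0][1] = 4 + 10 = 14, A[1][1] + B[1][1] = 8 + 10 = 18) = 14 (attained at k = 0)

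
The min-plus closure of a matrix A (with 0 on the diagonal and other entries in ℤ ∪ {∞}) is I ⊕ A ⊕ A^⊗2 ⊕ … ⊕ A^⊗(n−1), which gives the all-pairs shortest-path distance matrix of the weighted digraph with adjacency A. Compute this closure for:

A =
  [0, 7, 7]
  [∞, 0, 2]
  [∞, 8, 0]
Closure =
  [0, 7, 7]
  [∞, 0, 2]
  [∞, 8, 0]

This is the Floyd-Warshall all-pairs shortest-path computation. For each intermediate vertex k = 0, 1, …, 2, update dist[i][j] ← min(dist[i][j], dist[i][k] + dist[k][j]). The final matrix gives, for each (i, j), the minimum total weight of any directed path from i to j (possibly empty when i = j).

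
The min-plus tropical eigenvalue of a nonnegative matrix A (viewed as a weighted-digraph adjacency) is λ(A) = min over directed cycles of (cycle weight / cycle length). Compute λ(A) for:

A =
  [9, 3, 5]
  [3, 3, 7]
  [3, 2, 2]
λ(A) = 2

Enumerate directed cycles and compute their means (weight / length). Sample:
  cycle 0 → 0: weight = 9, length = 1, mean = 9/1 ≈ 9.000
  cycle 1 → 1: weight = 3, length = 1, mean = 3/1 ≈ 3.000
  cycle 2 → 2: weight = 2, length = 1, mean = 2/1 ≈ 2.000
  cycle 0 → 1 → 0: weight = 6, length = 2, mean = 6/2 ≈ 3.000
  cycle 0 → 2 → 0: weight = 8, length = 2, mean = 8/2 ≈ 4.000
  cycle 1 → 0 → 1: weight = 6, length = 2, mean = 6/2 ≈ 3.000
Minimum mean = 2.000, attained e.g. along the cycle 2 → 2 with weight 2 and length 1. So λ(A) = 2/1 = 2.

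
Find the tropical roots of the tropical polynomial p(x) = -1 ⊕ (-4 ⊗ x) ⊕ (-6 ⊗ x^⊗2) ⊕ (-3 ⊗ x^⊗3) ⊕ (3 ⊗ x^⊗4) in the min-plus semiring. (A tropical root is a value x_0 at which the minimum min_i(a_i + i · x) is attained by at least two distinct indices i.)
Roots: {-6, -3, 2, 3}

Each tropical root is a break point of the lower envelope of the lines y = a_i + i · x (there are 5 lines, with slopes 0, 1, ..., 4). Only the lines that attain the minimum somewhere contribute to roots; other lines are dominated. Here the surviving (envelope) indices are i = 4, i = 3, i = 2, i = 1, i = 0.
Intersections between consecutive envelope lines give the roots: for adjacent envelope indices i < j the intersection is x = (a_i − a_j) / (j − i). Reading off the sorted break points: {-6, -3, 2, 3}.
Verification: at each break x_0, at least two indices attain the minimum of min_i(a_i + i · x_0).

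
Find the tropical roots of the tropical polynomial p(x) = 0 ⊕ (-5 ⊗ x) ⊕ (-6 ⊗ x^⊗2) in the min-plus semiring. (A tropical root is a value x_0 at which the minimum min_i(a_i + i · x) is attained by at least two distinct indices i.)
Roots: {1, 5}

Each tropical root is a break point of the lower envelope of the lines y = a_i + i · x (there are 3 lines, with slopes 0, 1, ..., 2). Only the lines that attain the minimum somewhere contribute to roots; other lines are dominated. Here the surviving (envelope) indices are i = 2, i = 1, i = 0.
Intersections between consecutive envelope lines give the roots: for adjacent envelope indices i < j the intersection is x = (a_i − a_j) / (j − i). Reading off the sorted break points: {1, 5}.
Verification: at each break x_0, at least two indices attain the minimum of min_i(a_i + i · x_0).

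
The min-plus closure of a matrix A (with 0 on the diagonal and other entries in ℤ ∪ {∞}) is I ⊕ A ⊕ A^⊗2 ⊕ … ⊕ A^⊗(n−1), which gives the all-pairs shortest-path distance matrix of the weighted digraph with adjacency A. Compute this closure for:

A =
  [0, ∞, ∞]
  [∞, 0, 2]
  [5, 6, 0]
Closure =
  [0, ∞, ∞]
  [7, 0, 2]
  [5, 6, 0]

This is the Floyd-Warshall all-pairs shortest-path computation. For each intermediate vertex k = 0, 1, …, 2, update dist[i][j] ← min(dist[i][j], dist[i][k] + dist[k][j]). The final matrix gives, for each (i, j), the minimum total weight of any directed path from i to j (possibly empty when i = j).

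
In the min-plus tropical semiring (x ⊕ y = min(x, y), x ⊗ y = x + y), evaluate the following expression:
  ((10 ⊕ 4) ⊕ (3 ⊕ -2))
((10 ⊕ 4) ⊕ (3 ⊕ -2)) = -2

Expand innermost to outermost. Recall ⊕ takes the minimum of its arguments and ⊗ takes their sum. Working out the expression ((10 ⊕ 4) ⊕ (3 ⊕ -2)) gives -2.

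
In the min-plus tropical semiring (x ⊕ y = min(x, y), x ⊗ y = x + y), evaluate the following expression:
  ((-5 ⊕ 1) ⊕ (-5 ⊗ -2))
((-5 ⊕ 1) ⊕ (-5 ⊗ -2)) = -7

Expand innermost to outermost. Recall ⊕ takes the minimum of its arguments and ⊗ takes their sum. Working out the expression ((-5 ⊕ 1) ⊕ (-5 ⊗ -2)) gives -7.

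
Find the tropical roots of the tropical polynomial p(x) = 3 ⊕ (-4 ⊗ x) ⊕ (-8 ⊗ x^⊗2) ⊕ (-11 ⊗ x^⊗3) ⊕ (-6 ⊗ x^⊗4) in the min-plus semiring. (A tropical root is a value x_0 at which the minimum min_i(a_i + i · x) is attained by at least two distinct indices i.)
Roots: {-5, 3, 4, 7}

Each tropical root is a break point of the lower envelope of the lines y = a_i + i · x (there are 5 lines, with slopes 0, 1, ..., 4). Only the lines that attain the minimum somewhere contribute to roots; other lines are dominated. Here the surviving (envelope) indices are i = 4, i = 3, i = 2, i = 1, i = 0.
Intersections between consecutive envelope lines give the roots: for adjacent envelope indices i < j the intersection is x = (a_i − a_j) / (j − i). Reading off the sorted break points: {-5, 3, 4, 7}.
Verification: at each break x_0, at least two indices attain the minimum of min_i(a_i + i · x_0).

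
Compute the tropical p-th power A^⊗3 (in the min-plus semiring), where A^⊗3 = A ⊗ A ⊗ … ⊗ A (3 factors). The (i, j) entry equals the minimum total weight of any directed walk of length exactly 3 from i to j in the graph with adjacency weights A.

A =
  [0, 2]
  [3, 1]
A^⊗3 =
  [0, 2]
  [3, 3]

Each entry (A^⊗3)_ij equals the minimum over all length-3 walks i = v_0 → v_1 → … → v_3 = j of Σ_t A[v_t][v_{t+1}]. For example, for (i, j) = (0, 1) we minimise over 4 possible intermediate vertex sequences; the minimum is 2, attained along the walk 0 → 0 → 0 → 1.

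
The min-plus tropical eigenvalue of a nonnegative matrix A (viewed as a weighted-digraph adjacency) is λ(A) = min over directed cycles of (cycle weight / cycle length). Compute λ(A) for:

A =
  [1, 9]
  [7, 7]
λ(A) = 1

Enumerate directed cycles and compute their means (weight / length). Sample:
  cycle 0 → 0: weight = 1, length = 1, mean = 1/1 ≈ 1.000
  cycle 1 → 1: weight = 7, length = 1, mean = 7/1 ≈ 7.000
  cycle 0 → 1 → 0: weight = 16, length = 2, mean = 16/2 ≈ 8.000
  cycle 1 → 0 → 1: weight = 16, length = 2, mean = 16/2 ≈ 8.000
Minimum mean = 1.000, attained e.g. along the cycle 0 → 0 with weight 1 and length 1. So λ(A) = 1/1 = 1.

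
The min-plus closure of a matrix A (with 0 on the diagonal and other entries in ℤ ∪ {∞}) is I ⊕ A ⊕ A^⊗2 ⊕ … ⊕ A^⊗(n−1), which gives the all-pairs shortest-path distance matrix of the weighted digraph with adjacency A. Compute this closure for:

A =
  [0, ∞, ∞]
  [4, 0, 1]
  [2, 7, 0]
Closure =
  [0, ∞, ∞]
  [3, 0, 1]
  [2, 7, 0]

This is the Floyd-Warshall all-pairs shortest-path computation. For each intermediate vertex k = 0, 1, …, 2, update dist[i][j] ← min(dist[i][j], dist[i][k] + dist[k][j]). The final matrix gives, for each (i, j), the minimum total weight of any directed path from i to j (possibly empty when i = j).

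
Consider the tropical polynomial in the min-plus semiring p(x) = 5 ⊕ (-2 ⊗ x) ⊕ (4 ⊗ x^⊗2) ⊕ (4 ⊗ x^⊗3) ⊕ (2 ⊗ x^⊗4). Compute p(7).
p(7) = 5

A tropical monomial a ⊗ x^⊗i evaluates to a + i · x. Evaluating each term at x = 7:
  Term 0 contributes 5 + 0 · 7 = 5
  Term 1 contributes -2 + 1 · 7 = 5
  Term 2 contributes 4 + 2 · 7 = 18
  Term 3 contributes 4 + 3 · 7 = 25
  Term 4 contributes 2 + 4 · 7 = 30
p(7) = ⊕ of these = min[5, 5, 18, 25, 30] = 5.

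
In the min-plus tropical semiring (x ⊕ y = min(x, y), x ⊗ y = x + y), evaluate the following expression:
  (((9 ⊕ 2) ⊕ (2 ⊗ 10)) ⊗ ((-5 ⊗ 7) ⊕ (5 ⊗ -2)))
(((9 ⊕ 2) ⊕ (2 ⊗ 10)) ⊗ ((-5 ⊗ 7) ⊕ (5 ⊗ -2))) = 4

Expand innermost to outermost. Recall ⊕ takes the minimum of its arguments and ⊗ takes their sum. Working out the expression (((9 ⊕ 2) ⊕ (2 ⊗ 10)) ⊗ ((-5 ⊗ 7) ⊕ (5 ⊗ -2))) gives 4.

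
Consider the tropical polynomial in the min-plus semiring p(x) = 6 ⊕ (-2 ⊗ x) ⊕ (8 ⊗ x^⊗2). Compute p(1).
p(1) = -1

A tropical monomial a ⊗ x^⊗i evaluates to a + i · x. Evaluating each term at x = 1:
  Term 0 contributes 6 + 0 · 1 = 6
  Term 1 contributes -2 + 1 · 1 = -1
  Term 2 contributes 8 + 2 · 1 = 10
p(1) = ⊕ of these = min[6, -1, 10] = -1.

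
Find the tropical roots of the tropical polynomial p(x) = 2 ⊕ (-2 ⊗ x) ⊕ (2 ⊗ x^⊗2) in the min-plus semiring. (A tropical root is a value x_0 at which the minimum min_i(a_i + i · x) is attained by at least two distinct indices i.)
Roots: {-4, 4}

Each tropical root is a break point of the lower envelope of the lines y = a_i + i · x (there are 3 lines, with slopes 0, 1, ..., 2). Only the lines that attain the minimum somewhere contribute to roots; other lines are dominated. Here the surviving (envelope) indices are i = 2, i = 1, i = 0.
Intersections between consecutive envelope lines give the roots: for adjacent envelope indices i < j the intersection is x = (a_i − a_j) / (j − i). Reading off the sorted break points: {-4, 4}.
Verification: at each break x_0, at least two indices attain the minimum of min_i(a_i + i · x_0).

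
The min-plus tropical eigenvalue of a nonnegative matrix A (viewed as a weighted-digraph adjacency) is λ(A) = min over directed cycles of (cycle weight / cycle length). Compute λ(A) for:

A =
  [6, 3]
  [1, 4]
λ(A) = 2

Enumerate directed cycles and compute their means (weight / length). Sample:
  cycle 0 → 0: weight = 6, length = 1, mean = 6/1 ≈ 6.000
  cycle 1 → 1: weight = 4, length = 1, mean = 4/1 ≈ 4.000
  cycle 0 → 1 → 0: weight = 4, length = 2, mean = 4/2 ≈ 2.000
  cycle 1 → 0 → 1: weight = 4, length = 2, mean = 4/2 ≈ 2.000
Minimum mean = 2.000, attained e.g. along the cycle 0 → 1 → 0 with weight 4 and length 2. So λ(A) = 4/2 = 2.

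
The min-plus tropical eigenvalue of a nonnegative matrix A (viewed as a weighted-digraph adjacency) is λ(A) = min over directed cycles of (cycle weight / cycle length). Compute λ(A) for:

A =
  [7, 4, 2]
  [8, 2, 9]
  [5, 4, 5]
λ(A) = 2

Enumerate directed cycles and compute their means (weight / length). Sample:
  cycle 0 → 0: weight = 7, length = 1, mean = 7/1 ≈ 7.000
  cycle 1 → 1: weight = 2, length = 1, mean = 2/1 ≈ 2.000
  cycle 2 → 2: weight = 5, length = 1, mean = 5/1 ≈ 5.000
  cycle 0 → 1 → 0: weight = 12, length = 2, mean = 12/2 ≈ 6.000
  cycle 0 → 2 → 0: weight = 7, length = 2, mean = 7/2 ≈ 3.500
  cycle 1 → 0 → 1: weight = 12, length = 2, mean = 12/2 ≈ 6.000
Minimum mean = 2.000, attained e.g. along the cycle 1 → 1 with weight 2 and length 1. So λ(A) = 2/1 = 2.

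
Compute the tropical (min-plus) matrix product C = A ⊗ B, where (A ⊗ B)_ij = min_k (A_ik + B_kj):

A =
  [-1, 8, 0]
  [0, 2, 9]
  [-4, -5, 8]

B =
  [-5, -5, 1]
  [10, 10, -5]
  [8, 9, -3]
A ⊗ B =
  [-6, -6, -3]
  [-5, -5, -3]
  [-9, -9, -10]

Apply the min-plus product entry-by-entry:
  C[0][0] = min over k of (A[0][0] + B[0][0] = -1 + -5 = -6, A[0][1] + B[1][0] = 8 + 10 = 18, A[0][2] + B[2][0] = 0 + 8 = 8) = -6 (attained at k = 0)
  C[0][1] = min over k of (A[0][0] + B[0][1] = -1 + -5 = -6, A[0][1] + B[1][1] = 8 + 10 = 18, A[0][2] + B[2][1] = 0 + 9 = 9) = -6 (attained at k = 0)
  C[0][2] = min over k of (A[0][0] + B[0][2] = -1 + 1 = 0, A[0][1] + B[1][2] = 8 + -5 = 3, A[0][2] + B[2][2] = 0 + -3 = -3) = -3 (attained at k = 2)
  C[1][0] = min over k of (A[1][0] + B[0][0] = 0 + -5 = -5, A[1][1] + B[1][0] = 2 + 10 = 12, A[1][2] + B[2][0] = 9 + 8 = 17) = -5 (attained at k = 0)
  C[1][1] = min over k of (A[1][0] + B[0][1] = 0 + -5 = -5, A[1][1] + B[1][1] = 2 + 10 = 12, A[1][2] + B[2][1] = 9 + 9 = 18) = -5 (attained at k = 0)
  C[1][2] = min over k of (A[1][0] + B[0][2] = 0 + 1 = 1, A[1][1] + B[1][2] = 2 + -5 = -3, A[1][2] + B[2][2] = 9 + -3 = 6) = -3 (attained at k = 1)
  C[2][0] = min over k of (A[2][0] + B[0][0] = -4 + -5 = -9, A[2][1] + B[1][0] = -5 + 10 = 5, A[2][2] + B[2][0] = 8 + 8 = 16) = -9 (attained at k = 0)
  C[2][1] = min over k of (A[2][0] + B[0][1] = -4 + -5 = -9, A[2][1] + B[1][1] = -5 + 10 = 5, A[2][2] + B[2][1] = 8 + 9 = 17) = -9 (attained at k = 0)
  C[2][2] = min over k of (A[2][0] + B[0][2] = -4 + 1 = -3, A[2][1] + B[1][2] = -5 + -5 = -10, A[2][2] + B[2][2] = 8 + -3 = 5) = -10 (attained at k = 1)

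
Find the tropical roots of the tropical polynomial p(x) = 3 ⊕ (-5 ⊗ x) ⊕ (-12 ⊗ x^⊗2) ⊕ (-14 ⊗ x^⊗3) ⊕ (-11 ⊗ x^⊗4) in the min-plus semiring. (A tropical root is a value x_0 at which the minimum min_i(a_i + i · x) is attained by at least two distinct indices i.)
Roots: {-3, 2, 7, 8}

Each tropical root is a break point of the lower envelope of the lines y = a_i + i · x (there are 5 lines, with slopes 0, 1, ..., 4). Only the lines that attain the minimum somewhere contribute to roots; other lines are dominated. Here the surviving (envelope) indices are i = 4, i = 3, i = 2, i = 1, i = 0.
Intersections between consecutive envelope lines give the roots: for adjacent envelope indices i < j the intersection is x = (a_i − a_j) / (j − i). Reading off the sorted break points: {-3, 2, 7, 8}.
Verification: at each break x_0, at least two indices attain the minimum of min_i(a_i + i · x_0).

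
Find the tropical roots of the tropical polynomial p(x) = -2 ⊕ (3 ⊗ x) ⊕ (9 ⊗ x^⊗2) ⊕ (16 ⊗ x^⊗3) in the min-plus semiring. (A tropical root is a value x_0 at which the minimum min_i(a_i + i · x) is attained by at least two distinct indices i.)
Roots: {-7, -6, -5}

Each tropical root is a break point of the lower envelope of the lines y = a_i + i · x (there are 4 lines, with slopes 0, 1, ..., 3). Only the lines that attain the minimum somewhere contribute to roots; other lines are dominated. Here the surviving (envelope) indices are i = 3, i = 2, i = 1, i = 0.
Intersections between consecutive envelope lines give the roots: for adjacent envelope indices i < j the intersection is x = (a_i − a_j) / (j − i). Reading off the sorted break points: {-7, -6, -5}.
Verification: at each break x_0, at least two indices attain the minimum of min_i(a_i + i · x_0).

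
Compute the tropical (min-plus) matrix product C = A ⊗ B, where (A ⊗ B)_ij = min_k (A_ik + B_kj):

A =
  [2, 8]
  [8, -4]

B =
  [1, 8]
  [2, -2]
A ⊗ B =
  [3, 6]
  [-2, -6]

Apply the min-plus product entry-by-entry:
  C[0][0] = min over k of (A[0][0] + B[0][0] = 2 + 1 = 3, A[0][1] + B[1][0] = 8 + 2 = 10) = 3 (attained at k = 0)
  C[0][1] = min over k of (A[0][0] + B[0][1] = 2 + 8 = 10, A[0][1] + B[1][1] = 8 + -2 = 6) = 6 (attained at k = 1)
  C[1][0] = min over k of (A[1][0] + B[0][0] = 8 + 1 = 9, A[1][1] + B[1][0] = -4 + 2 = -2) = -2 (attained at k = 1)
  C[1][1] = min over k of (A[1][0] + B[0][1] = 8 + 8 = 16, A[1][1] + B[1][1] = -4 + -2 = -6) = -6 (attained at k = 1)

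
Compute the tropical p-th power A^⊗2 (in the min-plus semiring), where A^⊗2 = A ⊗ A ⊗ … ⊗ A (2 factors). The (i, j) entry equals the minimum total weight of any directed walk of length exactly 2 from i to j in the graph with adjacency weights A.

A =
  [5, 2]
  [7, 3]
A^⊗2 =
  [9, 5]
  [10, 6]

Each entry (A^⊗2)_ij equals the minimum over all length-2 walks i = v_0 → v_1 → … → v_2 = j of Σ_t A[v_t][v_{t+1}]. For example, for (i, j) = (0, 1) we minimise over 2 possible intermediate vertex sequences; the minimum is 5, attained along the walk 0 → 1 → 1.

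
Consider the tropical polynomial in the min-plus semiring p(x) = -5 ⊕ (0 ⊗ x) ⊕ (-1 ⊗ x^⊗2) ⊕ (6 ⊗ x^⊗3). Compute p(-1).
p(-1) = -5

A tropical monomial a ⊗ x^⊗i evaluates to a + i · x. Evaluating each term at x = -1:
  Term 0 contributes -5 + 0 · -1 = -5
  Term 1 contributes 0 + 1 · -1 = -1
  Term 2 contributes -1 + 2 · -1 = -3
  Term 3 contributes 6 + 3 · -1 = 3
p(-1) = ⊕ of these = min[-5, -1, -3, 3] = -5.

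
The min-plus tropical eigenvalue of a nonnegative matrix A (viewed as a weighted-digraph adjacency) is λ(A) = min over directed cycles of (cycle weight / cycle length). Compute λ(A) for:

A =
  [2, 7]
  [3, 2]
λ(A) = 2

Enumerate directed cycles and compute their means (weight / length). Sample:
  cycle 0 → 0: weight = 2, length = 1, mean = 2/1 ≈ 2.000
  cycle 1 → 1: weight = 2, length = 1, mean = 2/1 ≈ 2.000
  cycle 0 → 1 → 0: weight = 10, length = 2, mean = 10/2 ≈ 5.000
  cycle 1 → 0 → 1: weight = 10, length = 2, mean = 10/2 ≈ 5.000
Minimum mean = 2.000, attained e.g. along the cycle 0 → 0 with weight 2 and length 1. So λ(A) = 2/1 = 2.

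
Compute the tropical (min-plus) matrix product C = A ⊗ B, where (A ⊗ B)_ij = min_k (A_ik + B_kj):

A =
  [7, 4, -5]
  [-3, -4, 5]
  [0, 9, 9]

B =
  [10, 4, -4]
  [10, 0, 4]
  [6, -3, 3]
A ⊗ B =
  [1, -8, -2]
  [6, -4, -7]
  [10, 4, -4]

Apply the min-plus product entry-by-entry:
  C[0][0] = min over k of (A[0][0] + B[0][0] = 7 + 10 = 17, A[0][1] + B[1][0] = 4 + 10 = 14, A[0][2] + B[2][0] = -5 + 6 = 1) = 1 (attained at k = 2)
  C[0][1] = min over k of (A[0][0] + B[0][1] = 7 + 4 = 11, A[0][1] + B[1][1] = 4 + 0 = 4, A[0][2] + B[2][1] = -5 + -3 = -8) = -8 (attained at k = 2)
  C[0][2] = min over k of (A[0][0] + B[0][2] = 7 + -4 = 3, A[0][1] + B[1][2] = 4 + 4 = 8, A[0][2] + B[2][2] = -5 + 3 = -2) = -2 (attained at k = 2)
  C[1][0] = min over k of (A[1][0] + B[0][0] = -3 + 10 = 7, A[1][1] + B[1][0] = -4 + 10 = 6, A[1][2] + B[2][0] = 5 + 6 = 11) = 6 (attained at k = 1)
  C[1][1] = min over k of (A[1][0] + B[0][1] = -3 + 4 = 1, A[1][1] + B[1][1] = -4 + 0 = -4, A[1][2] + B[2][1] = 5 + -3 = 2) = -4 (attained at k = 1)
  C[1][2] = min over k of (A[1][0] + B[0][2] = -3 + -4 = -7, A[1][1] + B[1][2] = -4 + 4 = 0, A[1][2] + B[2][2] = 5 + 3 = 8) = -7 (attained at k = 0)
  C[2][0] = min over k of (A[2][0] + B[0][0] = 0 + 10 = 10, A[2][1] + B[1][0] = 9 + 10 = 19, A[2][2] + B[2][0] = 9 + 6 = 15) = 10 (attained at k = 0)
  C[2][1] = min over k of (A[2][0] + B[0][1] = 0 + 4 = 4, A[2][1] + B[1][1] = 9 + 0 = 9, A[2][2] + B[2][1] = 9 + -3 = 6) = 4 (attained at k = 0)
  C[2][2] = min over k of (A[2][0] + B[0][2] = 0 + -4 = -4, A[2][1] + B[1][2] = 9 + 4 = 13, A[2][2] + B[2][2] = 9 + 3 = 12) = -4 (attained at k = 0)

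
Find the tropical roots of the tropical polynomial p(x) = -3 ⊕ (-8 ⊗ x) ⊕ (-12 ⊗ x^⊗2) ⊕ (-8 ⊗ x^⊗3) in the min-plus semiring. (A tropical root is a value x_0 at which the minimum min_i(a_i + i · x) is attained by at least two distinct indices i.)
Roots: {-4, 4, 5}

Each tropical root is a break point of the lower envelope of the lines y = a_i + i · x (there are 4 lines, with slopes 0, 1, ..., 3). Only the lines that attain the minimum somewhere contribute to roots; other lines are dominated. Here the surviving (envelope) indices are i = 3, i = 2, i = 1, i = 0.
Intersections between consecutive envelope lines give the roots: for adjacent envelope indices i < j the intersection is x = (a_i − a_j) / (j − i). Reading off the sorted break points: {-4, 4, 5}.
Verification: at each break x_0, at least two indices attain the minimum of min_i(a_i + i · x_0).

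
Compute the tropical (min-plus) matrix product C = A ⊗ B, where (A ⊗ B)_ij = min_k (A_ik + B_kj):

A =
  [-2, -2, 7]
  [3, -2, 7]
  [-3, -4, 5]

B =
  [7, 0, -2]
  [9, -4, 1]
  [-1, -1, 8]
A ⊗ B =
  [5, -6, -4]
  [6, -6, -1]
  [4, -8, -5]

Apply the min-plus product entry-by-entry:
  C[0][0] = min over k of (A[0][0] + B[0][0] = -2 + 7 = 5, A[0][1] + B[1][0] = -2 + 9 = 7, A[0][2] + B[2][0] = 7 + -1 = 6) = 5 (attained at k = 0)
  C[0][1] = min over k of (A[0][0] + B[0][1] = -2 + 0 = -2, A[0][1] + B[1][1] = -2 + -4 = -6, A[0][2] + B[2][1] = 7 + -1 = 6) = -6 (attained at k = 1)
  C[0][2] = min over k of (A[0][0] + B[0][2] = -2 + -2 = -4, A[0][1] + B[1][2] = -2 + 1 = -1, A[0][2] + B[2][2] = 7 + 8 = 15) = -4 (attained at k = 0)
  C[1][0] = min over k of (A[1][0] + B[0][0] = 3 + 7 = 10, A[1][1] + B[1][0] = -2 + 9 = 7, A[1][2] + B[2][0] = 7 + -1 = 6) = 6 (attained at k = 2)
  C[1][1] = min over k of (A[1][0] + B[0][1] = 3 + 0 = 3, A[1][1] + B[1][1] = -2 + -4 = -6, A[1][2] + B[2][1] = 7 + -1 = 6) = -6 (attained at k = 1)
  C[1][2] = min over k of (A[1][0] + B[0][2] = 3 + -2 = 1, A[1][1] + B[1][2] = -2 + 1 = -1, A[1][2] + B[2][2] = 7 + 8 = 15) = -1 (attained at k = 1)
  C[2][0] = min over k of (A[2][0] + B[0][0] = -3 + 7 = 4, A[2][1] + B[1][0] = -4 + 9 = 5, A[2][2] + B[2][0] = 5 + -1 = 4) = 4 (attained at k = 0)
  C[2][1] = min over k of (A[2][0] + B[0][1] = -3 + 0 = -3, A[2][1] + B[1][1] = -4 + -4 = -8, A[2][2] + B[2][1] = 5 + -1 = 4) = -8 (attained at k = 1)
  C[2][2] = min over k of (A[2][0] + B[0][2] = -3 + -2 = -5, A[2][1] + B[1][2] = -4 + 1 = -3, A[2][2] + B[2][2] = 5 + 8 = 13) = -5 (attained at k = 0)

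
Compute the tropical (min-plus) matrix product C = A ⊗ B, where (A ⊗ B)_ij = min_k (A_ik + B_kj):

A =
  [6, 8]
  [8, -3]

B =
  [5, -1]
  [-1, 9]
A ⊗ B =
  [7, 5]
  [-4, 6]

Apply the min-plus product entry-by-entry:
  C[0][0] = min over k of (A[0][0] + B[0][0] = 6 + 5 = 11, A[0][1] + B[1][0] = 8 + -1 = 7) = 7 (attained at k = 1)
  C[0][1] = min over k of (A[0][0] + B[0][1] = 6 + -1 = 5, A[0][1] + B[1][1] = 8 + 9 = 17) = 5 (attained at k = 0)
  C[1][0] = min over k of (A[1][0] + B[0][0] = 8 + 5 = 13, A[1][1] + B[1][0] = -3 + -1 = -4) = -4 (attained at k = 1)
  C[1][1] = min over k of (A[1][0] + B[0][1] = 8 + -1 = 7, A[1][1] + B[1][1] = -3 + 9 = 6) = 6 (attained at k = 1)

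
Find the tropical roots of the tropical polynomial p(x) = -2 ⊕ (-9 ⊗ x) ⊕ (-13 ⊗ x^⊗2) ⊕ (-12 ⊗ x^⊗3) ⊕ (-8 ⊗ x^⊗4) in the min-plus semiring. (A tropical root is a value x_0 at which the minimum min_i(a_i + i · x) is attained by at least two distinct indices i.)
Roots: {-4, -1, 4, 7}

Each tropical root is a break point of the lower envelope of the lines y = a_i + i · x (there are 5 lines, with slopes 0, 1, ..., 4). Only the lines that attain the minimum somewhere contribute to roots; other lines are dominated. Here the surviving (envelope) indices are i = 4, i = 3, i = 2, i = 1, i = 0.
Intersections between consecutive envelope lines give the roots: for adjacent envelope indices i < j the intersection is x = (a_i − a_j) / (j − i). Reading off the sorted break points: {-4, -1, 4, 7}.
Verification: at each break x_0, at least two indices attain the minimum of min_i(a_i + i · x_0).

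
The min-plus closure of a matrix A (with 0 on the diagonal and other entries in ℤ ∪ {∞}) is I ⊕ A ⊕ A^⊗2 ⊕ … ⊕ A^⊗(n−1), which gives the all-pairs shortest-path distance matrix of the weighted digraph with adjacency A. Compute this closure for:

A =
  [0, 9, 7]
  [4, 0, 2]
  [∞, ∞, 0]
Closure =
  [0, 9, 7]
  [4, 0, 2]
  [∞, ∞, 0]

This is the Floyd-Warshall all-pairs shortest-path computation. For each intermediate vertex k = 0, 1, …, 2, update dist[i][j] ← min(dist[i][j], dist[i][k] + dist[k][j]). The final matrix gives, for each (i, j), the minimum total weight of any directed path from i to j (possibly empty when i = j).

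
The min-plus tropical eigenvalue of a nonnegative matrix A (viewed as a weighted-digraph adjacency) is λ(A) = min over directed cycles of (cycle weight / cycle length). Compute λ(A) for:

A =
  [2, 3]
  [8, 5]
λ(A) = 2

Enumerate directed cycles and compute their means (weight / length). Sample:
  cycle 0 → 0: weight = 2, length = 1, mean = 2/1 ≈ 2.000
  cycle 1 → 1: weight = 5, length = 1, mean = 5/1 ≈ 5.000
  cycle 0 → 1 → 0: weight = 11, length = 2, mean = 11/2 ≈ 5.500
  cycle 1 → 0 → 1: weight = 11, length = 2, mean = 11/2 ≈ 5.500
Minimum mean = 2.000, attained e.g. along the cycle 0 → 0 with weight 2 and length 1. So λ(A) = 2/1 = 2.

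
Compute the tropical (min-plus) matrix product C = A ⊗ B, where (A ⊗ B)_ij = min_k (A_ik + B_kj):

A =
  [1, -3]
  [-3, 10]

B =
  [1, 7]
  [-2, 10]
A ⊗ B =
  [-5, 7]
  [-2, 4]

Apply the min-plus product entry-by-entry:
  C[0][0] = min over k of (A[0][0] + B[0][0] = 1 + 1 = 2, A[0][1] + B[1][0] = -3 + -2 = -5) = -5 (attained at k = 1)
  C[0][1] = min over k of (A[0][0] + B[0][1] = 1 + 7 = 8, A[0][1] + B[1][1] = -3 + 10 = 7) = 7 (attained at k = 1)
  C[1][0] = min over k of (A[1][0] + B[0][0] = -3 + 1 = -2, A[1][1] + B[1][0] = 10 + -2 = 8) = -2 (attained at k = 0)
  C[1][1] = min over k of (A[1][0] + B[0][1] = -3 + 7 = 4, A[1][1] + B[1][1] = 10 + 10 = 20) = 4 (attained at k = 0)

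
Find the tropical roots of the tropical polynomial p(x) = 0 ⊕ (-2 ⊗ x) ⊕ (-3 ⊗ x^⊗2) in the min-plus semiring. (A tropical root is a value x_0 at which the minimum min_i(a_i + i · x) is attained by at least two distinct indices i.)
Roots: {1, 2}

Each tropical root is a break point of the lower envelope of the lines y = a_i + i · x (there are 3 lines, with slopes 0, 1, ..., 2). Only the lines that attain the minimum somewhere contribute to roots; other lines are dominated. Here the surviving (envelope) indices are i = 2, i = 1, i = 0.
Intersections between consecutive envelope lines give the roots: for adjacent envelope indices i < j the intersection is x = (a_i − a_j) / (j − i). Reading off the sorted break points: {1, 2}.
Verification: at each break x_0, at least two indices attain the minimum of min_i(a_i + i · x_0).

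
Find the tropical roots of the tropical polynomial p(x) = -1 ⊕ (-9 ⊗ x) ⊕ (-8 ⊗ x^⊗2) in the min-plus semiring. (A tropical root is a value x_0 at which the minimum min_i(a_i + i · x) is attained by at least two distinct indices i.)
Roots: {-1, 8}

Each tropical root is a break point of the lower envelope of the lines y = a_i + i · x (there are 3 lines, with slopes 0, 1, ..., 2). Only the lines that attain the minimum somewhere contribute to roots; other lines are dominated. Here the surviving (envelope) indices are i = 2, i = 1, i = 0.
Intersections between consecutive envelope lines give the roots: for adjacent envelope indices i < j the intersection is x = (a_i − a_j) / (j − i). Reading off the sorted break points: {-1, 8}.
Verification: at each break x_0, at least two indices attain the minimum of min_i(a_i + i · x_0).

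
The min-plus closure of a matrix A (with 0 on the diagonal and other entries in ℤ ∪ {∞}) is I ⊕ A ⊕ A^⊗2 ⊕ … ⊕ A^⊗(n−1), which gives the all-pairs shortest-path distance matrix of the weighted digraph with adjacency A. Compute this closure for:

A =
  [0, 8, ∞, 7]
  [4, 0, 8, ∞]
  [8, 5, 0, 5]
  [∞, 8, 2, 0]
Closure =
  [0, 8, 9, 7]
  [4, 0, 8, 11]
  [8, 5, 0, 5]
  [10, 7, 2, 0]

This is the Floyd-Warshall all-pairs shortest-path computation. For each intermediate vertex k = 0, 1, …, 3, update dist[i][j] ← min(dist[i][j], dist[i][k] + dist[k][j]). The final matrix gives, for each (i, j), the minimum total weight of any directed path from i to j (possibly empty when i = j).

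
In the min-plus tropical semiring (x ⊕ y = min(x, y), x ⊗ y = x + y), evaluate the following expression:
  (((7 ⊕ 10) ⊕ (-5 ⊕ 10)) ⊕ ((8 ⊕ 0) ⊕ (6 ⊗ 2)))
(((7 ⊕ 10) ⊕ (-5 ⊕ 10)) ⊕ ((8 ⊕ 0) ⊕ (6 ⊗ 2))) = -5

Expand innermost to outermost. Recall ⊕ takes the minimum of its arguments and ⊗ takes their sum. Working out the expression (((7 ⊕ 10) ⊕ (-5 ⊕ 10)) ⊕ ((8 ⊕ 0) ⊕ (6 ⊗ 2))) gives -5.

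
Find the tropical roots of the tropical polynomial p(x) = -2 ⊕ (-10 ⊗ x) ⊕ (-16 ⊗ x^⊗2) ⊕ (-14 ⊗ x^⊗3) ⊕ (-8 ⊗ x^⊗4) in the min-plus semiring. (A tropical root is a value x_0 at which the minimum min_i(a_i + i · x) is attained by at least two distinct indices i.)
Roots: {-6, -2, 6, 8}

Each tropical root is a break point of the lower envelope of the lines y = a_i + i · x (there are 5 lines, with slopes 0, 1, ..., 4). Only the lines that attain the minimum somewhere contribute to roots; other lines are dominated. Here the surviving (envelope) indices are i = 4, i = 3, i = 2, i = 1, i = 0.
Intersections between consecutive envelope lines give the roots: for adjacent envelope indices i < j the intersection is x = (a_i − a_j) / (j − i). Reading off the sorted break points: {-6, -2, 6, 8}.
Verification: at each break x_0, at least two indices attain the minimum of min_i(a_i + i · x_0).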